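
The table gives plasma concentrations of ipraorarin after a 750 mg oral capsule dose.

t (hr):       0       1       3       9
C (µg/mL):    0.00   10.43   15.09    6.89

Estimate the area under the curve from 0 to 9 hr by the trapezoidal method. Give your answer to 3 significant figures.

AUC = 96.7 µg/mL·hr

Trapezoidal AUC_0→9:
  [0→1]: (0.00+10.43)/2 × 1 = 5.215
  [1→3]: (10.43+15.09)/2 × 2 = 25.52
  [3→9]: (15.09+6.89)/2 × 6 = 65.94
  Sum = 96.675 µg/mL·hr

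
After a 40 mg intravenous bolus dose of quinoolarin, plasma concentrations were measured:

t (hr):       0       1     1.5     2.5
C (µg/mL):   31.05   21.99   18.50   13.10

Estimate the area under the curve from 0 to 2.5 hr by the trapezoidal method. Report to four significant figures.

Trapezoidal AUC_0→2.5:
  [0→1]: (31.05+21.99)/2 × 1 = 26.52
  [1→1.5]: (21.99+18.50)/2 × 0.5 = 10.1225
  [1.5→2.5]: (18.50+13.10)/2 × 1 = 15.8
  Sum = 52.4425 µg/mL·hr

AUC = 52.44 µg/mL·hr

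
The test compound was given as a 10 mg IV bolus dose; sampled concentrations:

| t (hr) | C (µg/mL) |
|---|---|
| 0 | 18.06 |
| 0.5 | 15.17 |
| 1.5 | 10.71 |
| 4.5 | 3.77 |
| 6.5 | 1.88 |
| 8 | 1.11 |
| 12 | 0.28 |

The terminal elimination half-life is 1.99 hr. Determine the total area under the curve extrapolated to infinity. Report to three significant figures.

Trapezoidal AUC_0→12:
  [0→0.5]: (18.06+15.17)/2 × 0.5 = 8.3075
  [0.5→1.5]: (15.17+10.71)/2 × 1 = 12.94
  [1.5→4.5]: (10.71+3.77)/2 × 3 = 21.72
  [4.5→6.5]: (3.77+1.88)/2 × 2 = 5.65
  [6.5→8]: (1.88+1.11)/2 × 1.5 = 2.2425
  [8→12]: (1.11+0.28)/2 × 4 = 2.78
  Sum = 53.64 µg/mL·hr
k_e = ln2 / t½ = 0.693147 / 1.99 = 0.3483 hr^-1
Extrapolated tail: C_last / k_e = 0.28 / 0.3483 = 0.804
AUC_0→∞ = 53.64 + 0.804 = 54.444 µg/mL·hr

AUC = 54.4 µg/mL·hr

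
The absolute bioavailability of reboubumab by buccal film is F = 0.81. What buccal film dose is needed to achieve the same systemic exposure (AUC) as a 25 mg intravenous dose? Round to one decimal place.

D_buccal = 30.9 mg

For equal systemic exposure: F × D_ev = D_iv
D_ev = D_iv / F = 25 / 0.81 = 30.8642 mg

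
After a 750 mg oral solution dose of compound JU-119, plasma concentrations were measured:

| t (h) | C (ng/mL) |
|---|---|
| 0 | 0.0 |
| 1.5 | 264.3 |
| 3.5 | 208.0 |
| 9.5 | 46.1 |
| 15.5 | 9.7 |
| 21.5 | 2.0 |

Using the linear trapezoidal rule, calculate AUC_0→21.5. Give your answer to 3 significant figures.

Trapezoidal AUC_0→21.5:
  [0→1.5]: (0.0+264.3)/2 × 1.5 = 198.225
  [1.5→3.5]: (264.3+208.0)/2 × 2 = 472.3
  [3.5→9.5]: (208.0+46.1)/2 × 6 = 762.3
  [9.5→15.5]: (46.1+9.7)/2 × 6 = 167.4
  [15.5→21.5]: (9.7+2.0)/2 × 6 = 35.1
  Sum = 1635.325 ng/mL·h

AUC = 1640 ng/mL·h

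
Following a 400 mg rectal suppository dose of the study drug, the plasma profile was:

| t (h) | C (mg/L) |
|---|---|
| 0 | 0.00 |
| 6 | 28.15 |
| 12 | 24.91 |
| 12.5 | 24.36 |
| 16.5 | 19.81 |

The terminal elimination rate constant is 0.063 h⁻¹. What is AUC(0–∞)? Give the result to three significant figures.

AUC = 659 mg/L·h

Trapezoidal AUC_0→16.5:
  [0→6]: (0.00+28.15)/2 × 6 = 84.45
  [6→12]: (28.15+24.91)/2 × 6 = 159.18
  [12→12.5]: (24.91+24.36)/2 × 0.5 = 12.3175
  [12.5→16.5]: (24.36+19.81)/2 × 4 = 88.34
  Sum = 344.2875 mg/L·h
Extrapolated tail: C_last / k_e = 19.81 / 0.063 = 314.444
AUC_0→∞ = 344.2875 + 314.444 = 658.7315 mg/L·h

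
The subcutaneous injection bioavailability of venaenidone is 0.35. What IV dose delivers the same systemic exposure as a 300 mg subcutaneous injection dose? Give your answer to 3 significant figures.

Systemic exposure from an extravascular dose = F × D_ev, so the equivalent IV dose is F × D_ev.
D_iv = F × D_ev = 0.35 × 300 = 105 mg

D_iv = 105 mg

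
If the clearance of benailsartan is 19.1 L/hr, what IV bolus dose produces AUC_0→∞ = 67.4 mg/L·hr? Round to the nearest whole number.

Dose_iv = CL × AUC_0→∞
     = 19.1 × 67.4 = 1287.34 mg

Dose = 1287 mg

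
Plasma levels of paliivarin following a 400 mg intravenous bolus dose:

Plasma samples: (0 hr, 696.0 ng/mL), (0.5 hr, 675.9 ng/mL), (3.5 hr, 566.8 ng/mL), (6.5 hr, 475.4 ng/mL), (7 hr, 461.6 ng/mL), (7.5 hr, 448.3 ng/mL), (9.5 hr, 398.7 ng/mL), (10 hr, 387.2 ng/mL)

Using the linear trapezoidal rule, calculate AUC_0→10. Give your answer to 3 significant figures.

AUC = 5280 ng/mL·hr

Trapezoidal AUC_0→10:
  [0→0.5]: (696.0+675.9)/2 × 0.5 = 342.975
  [0.5→3.5]: (675.9+566.8)/2 × 3 = 1864.05
  [3.5→6.5]: (566.8+475.4)/2 × 3 = 1563.3
  [6.5→7]: (475.4+461.6)/2 × 0.5 = 234.25
  [7→7.5]: (461.6+448.3)/2 × 0.5 = 227.475
  [7.5→9.5]: (448.3+398.7)/2 × 2 = 847.0
  [9.5→10]: (398.7+387.2)/2 × 0.5 = 196.475
  Sum = 5275.525 ng/mL·hr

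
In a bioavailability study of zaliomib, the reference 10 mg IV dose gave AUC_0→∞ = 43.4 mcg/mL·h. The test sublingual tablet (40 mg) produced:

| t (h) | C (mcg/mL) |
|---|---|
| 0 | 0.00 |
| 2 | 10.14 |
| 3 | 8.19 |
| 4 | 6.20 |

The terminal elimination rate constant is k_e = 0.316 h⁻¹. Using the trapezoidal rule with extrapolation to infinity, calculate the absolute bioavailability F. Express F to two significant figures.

F = 0.27

Trapezoidal AUC_0→4 (sublingual tablet):
  [0→2]: (0.00+10.14)/2 × 2 = 10.14
  [2→3]: (10.14+8.19)/2 × 1 = 9.165
  [3→4]: (8.19+6.20)/2 × 1 = 7.195
  Sum = 26.5 mcg/mL·h
Tail: C_last/k_e = 6.20/0.316 = 19.620
AUC_0→∞ (sublingual tablet) = 26.5 + 19.620 = 46.12 mcg/mL·h
F = (AUC_ev/D_ev)/(AUC_iv/D_iv) = (46.12/40)/(43.4/10) = 1.153/4.34 = 0.2657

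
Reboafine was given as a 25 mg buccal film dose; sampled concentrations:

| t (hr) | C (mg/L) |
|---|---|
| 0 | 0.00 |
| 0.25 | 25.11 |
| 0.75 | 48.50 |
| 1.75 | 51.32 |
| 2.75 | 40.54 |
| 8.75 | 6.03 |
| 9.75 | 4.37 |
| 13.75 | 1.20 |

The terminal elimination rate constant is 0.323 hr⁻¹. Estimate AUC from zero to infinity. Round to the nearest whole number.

Trapezoidal AUC_0→13.75:
  [0→0.25]: (0.00+25.11)/2 × 0.25 = 3.13875
  [0.25→0.75]: (25.11+48.50)/2 × 0.5 = 18.4025
  [0.75→1.75]: (48.50+51.32)/2 × 1 = 49.91
  [1.75→2.75]: (51.32+40.54)/2 × 1 = 45.93
  [2.75→8.75]: (40.54+6.03)/2 × 6 = 139.71
  [8.75→9.75]: (6.03+4.37)/2 × 1 = 5.2
  [9.75→13.75]: (4.37+1.20)/2 × 4 = 11.14
  Sum = 273.43125 mg/L·hr
Extrapolated tail: C_last / k_e = 1.20 / 0.323 = 3.715
AUC_0→∞ = 273.43125 + 3.715 = 277.14625 mg/L·hr

AUC = 277 mg/L·hr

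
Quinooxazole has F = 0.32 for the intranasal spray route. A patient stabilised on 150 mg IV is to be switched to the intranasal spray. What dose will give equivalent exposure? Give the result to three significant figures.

D_intranasal = 469 mg

For equal systemic exposure: F × D_ev = D_iv
D_ev = D_iv / F = 150 / 0.32 = 468.75 mg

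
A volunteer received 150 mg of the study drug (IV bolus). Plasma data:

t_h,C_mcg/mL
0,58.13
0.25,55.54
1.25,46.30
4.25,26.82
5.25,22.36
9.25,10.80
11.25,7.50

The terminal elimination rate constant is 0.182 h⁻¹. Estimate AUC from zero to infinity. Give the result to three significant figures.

Trapezoidal AUC_0→11.25:
  [0→0.25]: (58.13+55.54)/2 × 0.25 = 14.20875
  [0.25→1.25]: (55.54+46.30)/2 × 1 = 50.92
  [1.25→4.25]: (46.30+26.82)/2 × 3 = 109.68
  [4.25→5.25]: (26.82+22.36)/2 × 1 = 24.59
  [5.25→9.25]: (22.36+10.80)/2 × 4 = 66.32
  [9.25→11.25]: (10.80+7.50)/2 × 2 = 18.3
  Sum = 284.01875 mcg/mL·h
Extrapolated tail: C_last / k_e = 7.50 / 0.182 = 41.209
AUC_0→∞ = 284.01875 + 41.209 = 325.22775 mcg/mL·h

AUC = 325 mcg/mL·h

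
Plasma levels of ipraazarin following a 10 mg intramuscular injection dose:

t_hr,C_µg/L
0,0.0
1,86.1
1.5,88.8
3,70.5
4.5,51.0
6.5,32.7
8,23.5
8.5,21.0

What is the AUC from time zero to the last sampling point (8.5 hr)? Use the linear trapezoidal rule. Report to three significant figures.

Trapezoidal AUC_0→8.5:
  [0→1]: (0.0+86.1)/2 × 1 = 43.05
  [1→1.5]: (86.1+88.8)/2 × 0.5 = 43.725
  [1.5→3]: (88.8+70.5)/2 × 1.5 = 119.475
  [3→4.5]: (70.5+51.0)/2 × 1.5 = 91.125
  [4.5→6.5]: (51.0+32.7)/2 × 2 = 83.7
  [6.5→8]: (32.7+23.5)/2 × 1.5 = 42.15
  [8→8.5]: (23.5+21.0)/2 × 0.5 = 11.125
  Sum = 434.35 µg/L·hr

AUC = 434 µg/L·hr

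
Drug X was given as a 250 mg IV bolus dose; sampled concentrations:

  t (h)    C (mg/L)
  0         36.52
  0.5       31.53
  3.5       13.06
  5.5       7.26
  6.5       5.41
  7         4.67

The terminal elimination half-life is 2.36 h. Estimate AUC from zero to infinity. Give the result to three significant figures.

AUC = 129 mg/L·h

Trapezoidal AUC_0→7:
  [0→0.5]: (36.52+31.53)/2 × 0.5 = 17.0125
  [0.5→3.5]: (31.53+13.06)/2 × 3 = 66.885
  [3.5→5.5]: (13.06+7.26)/2 × 2 = 20.32
  [5.5→6.5]: (7.26+5.41)/2 × 1 = 6.335
  [6.5→7]: (5.41+4.67)/2 × 0.5 = 2.52
  Sum = 113.0725 mg/L·h
k_e = ln2 / t½ = 0.693147 / 2.36 = 0.2937 h^-1
Extrapolated tail: C_last / k_e = 4.67 / 0.2937 = 15.901
AUC_0→∞ = 113.0725 + 15.901 = 128.9735 mg/L·h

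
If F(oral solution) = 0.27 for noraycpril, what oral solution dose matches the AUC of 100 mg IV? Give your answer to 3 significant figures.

D_oral = 370 mg

For equal systemic exposure: F × D_ev = D_iv
D_ev = D_iv / F = 100 / 0.27 = 370.37 mg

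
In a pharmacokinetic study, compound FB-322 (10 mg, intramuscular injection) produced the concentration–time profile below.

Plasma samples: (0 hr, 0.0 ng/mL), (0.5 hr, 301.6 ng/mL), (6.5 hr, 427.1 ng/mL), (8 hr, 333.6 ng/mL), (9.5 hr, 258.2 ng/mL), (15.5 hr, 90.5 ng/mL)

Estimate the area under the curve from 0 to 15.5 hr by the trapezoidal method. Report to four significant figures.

Trapezoidal AUC_0→15.5:
  [0→0.5]: (0.0+301.6)/2 × 0.5 = 75.4
  [0.5→6.5]: (301.6+427.1)/2 × 6 = 2186.1
  [6.5→8]: (427.1+333.6)/2 × 1.5 = 570.525
  [8→9.5]: (333.6+258.2)/2 × 1.5 = 443.85
  [9.5→15.5]: (258.2+90.5)/2 × 6 = 1046.1
  Sum = 4321.975 ng/mL·hr

AUC = 4322 ng/mL·hr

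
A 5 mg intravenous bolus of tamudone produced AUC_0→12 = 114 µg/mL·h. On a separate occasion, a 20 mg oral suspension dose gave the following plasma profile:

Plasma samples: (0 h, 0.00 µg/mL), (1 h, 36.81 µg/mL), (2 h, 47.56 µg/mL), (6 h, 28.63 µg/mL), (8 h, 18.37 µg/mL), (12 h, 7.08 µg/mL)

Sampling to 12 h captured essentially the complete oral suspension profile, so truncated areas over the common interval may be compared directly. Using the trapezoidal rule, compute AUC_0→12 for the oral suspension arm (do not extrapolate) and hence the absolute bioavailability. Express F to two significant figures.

Trapezoidal AUC_0→12 (oral suspension):
  [0→1]: (0.00+36.81)/2 × 1 = 18.405
  [1→2]: (36.81+47.56)/2 × 1 = 42.185
  [2→6]: (47.56+28.63)/2 × 4 = 152.38
  [6→8]: (28.63+18.37)/2 × 2 = 47.0
  [8→12]: (18.37+7.08)/2 × 4 = 50.9
  Sum = 310.87 µg/mL·h
F = (AUC_ev/D_ev)/(AUC_iv/D_iv) = (310.87/20)/(114/5) = 15.5435/22.8 = 0.6817

F = 0.68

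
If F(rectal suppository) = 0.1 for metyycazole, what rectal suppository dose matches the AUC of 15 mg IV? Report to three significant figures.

For equal systemic exposure: F × D_ev = D_iv
D_ev = D_iv / F = 15 / 0.1 = 150 mg

D_rectal = 150 mg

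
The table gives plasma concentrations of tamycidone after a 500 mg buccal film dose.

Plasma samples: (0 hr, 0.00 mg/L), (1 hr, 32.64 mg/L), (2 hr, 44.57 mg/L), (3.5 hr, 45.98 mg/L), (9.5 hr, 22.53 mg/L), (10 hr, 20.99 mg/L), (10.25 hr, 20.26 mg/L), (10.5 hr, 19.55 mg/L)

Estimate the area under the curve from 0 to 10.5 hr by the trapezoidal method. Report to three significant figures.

Trapezoidal AUC_0→10.5:
  [0→1]: (0.00+32.64)/2 × 1 = 16.32
  [1→2]: (32.64+44.57)/2 × 1 = 38.605
  [2→3.5]: (44.57+45.98)/2 × 1.5 = 67.9125
  [3.5→9.5]: (45.98+22.53)/2 × 6 = 205.53
  [9.5→10]: (22.53+20.99)/2 × 0.5 = 10.88
  [10→10.25]: (20.99+20.26)/2 × 0.25 = 5.15625
  [10.25→10.5]: (20.26+19.55)/2 × 0.25 = 4.97625
  Sum = 349.38 mg/L·hr

AUC = 349 mg/L·hr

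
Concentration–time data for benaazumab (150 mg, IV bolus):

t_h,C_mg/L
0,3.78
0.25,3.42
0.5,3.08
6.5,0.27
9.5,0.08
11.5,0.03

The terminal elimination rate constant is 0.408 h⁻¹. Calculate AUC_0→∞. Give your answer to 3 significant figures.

Trapezoidal AUC_0→11.5:
  [0→0.25]: (3.78+3.42)/2 × 0.25 = 0.9
  [0.25→0.5]: (3.42+3.08)/2 × 0.25 = 0.8125
  [0.5→6.5]: (3.08+0.27)/2 × 6 = 10.05
  [6.5→9.5]: (0.27+0.08)/2 × 3 = 0.525
  [9.5→11.5]: (0.08+0.03)/2 × 2 = 0.11
  Sum = 12.3975 mg/L·h
Extrapolated tail: C_last / k_e = 0.03 / 0.408 = 0.074
AUC_0→∞ = 12.3975 + 0.074 = 12.4715 mg/L·h

AUC = 12.5 mg/L·h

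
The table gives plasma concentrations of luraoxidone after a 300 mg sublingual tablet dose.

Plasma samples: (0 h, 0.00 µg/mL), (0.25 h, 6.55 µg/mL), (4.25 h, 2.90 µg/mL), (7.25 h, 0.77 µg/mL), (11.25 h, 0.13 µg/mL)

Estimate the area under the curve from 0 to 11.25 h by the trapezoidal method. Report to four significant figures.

AUC = 27.02 µg/mL·h

Trapezoidal AUC_0→11.25:
  [0→0.25]: (0.00+6.55)/2 × 0.25 = 0.81875
  [0.25→4.25]: (6.55+2.90)/2 × 4 = 18.9
  [4.25→7.25]: (2.90+0.77)/2 × 3 = 5.505
  [7.25→11.25]: (0.77+0.13)/2 × 4 = 1.8
  Sum = 27.02375 µg/mL·h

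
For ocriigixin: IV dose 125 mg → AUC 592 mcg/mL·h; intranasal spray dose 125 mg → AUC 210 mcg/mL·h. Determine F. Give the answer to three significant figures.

F = (AUC_ev / D_ev) / (AUC_iv / D_iv)
  = (210/125) / (592/125)
  = 1.68 / 4.736 = 0.3547

F = 0.355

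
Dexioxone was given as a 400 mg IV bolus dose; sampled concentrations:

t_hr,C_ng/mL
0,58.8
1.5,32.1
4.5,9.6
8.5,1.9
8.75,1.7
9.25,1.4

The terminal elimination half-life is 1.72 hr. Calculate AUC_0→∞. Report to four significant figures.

AUC = 158.4 ng/mL·hr

Trapezoidal AUC_0→9.25:
  [0→1.5]: (58.8+32.1)/2 × 1.5 = 68.175
  [1.5→4.5]: (32.1+9.6)/2 × 3 = 62.55
  [4.5→8.5]: (9.6+1.9)/2 × 4 = 23.0
  [8.5→8.75]: (1.9+1.7)/2 × 0.25 = 0.45
  [8.75→9.25]: (1.7+1.4)/2 × 0.5 = 0.775
  Sum = 154.95 ng/mL·hr
k_e = ln2 / t½ = 0.693147 / 1.72 = 0.4030 hr^-1
Extrapolated tail: C_last / k_e = 1.4 / 0.403 = 3.474
AUC_0→∞ = 154.95 + 3.474 = 158.424 ng/mL·hr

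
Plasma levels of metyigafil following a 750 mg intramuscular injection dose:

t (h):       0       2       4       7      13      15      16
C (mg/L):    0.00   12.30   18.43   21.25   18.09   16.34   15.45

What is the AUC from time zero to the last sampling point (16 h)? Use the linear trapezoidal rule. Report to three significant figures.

AUC = 271 mg/L·h

Trapezoidal AUC_0→16:
  [0→2]: (0.00+12.30)/2 × 2 = 12.3
  [2→4]: (12.30+18.43)/2 × 2 = 30.73
  [4→7]: (18.43+21.25)/2 × 3 = 59.52
  [7→13]: (21.25+18.09)/2 × 6 = 118.02
  [13→15]: (18.09+16.34)/2 × 2 = 34.43
  [15→16]: (16.34+15.45)/2 × 1 = 15.895
  Sum = 270.895 mg/L·h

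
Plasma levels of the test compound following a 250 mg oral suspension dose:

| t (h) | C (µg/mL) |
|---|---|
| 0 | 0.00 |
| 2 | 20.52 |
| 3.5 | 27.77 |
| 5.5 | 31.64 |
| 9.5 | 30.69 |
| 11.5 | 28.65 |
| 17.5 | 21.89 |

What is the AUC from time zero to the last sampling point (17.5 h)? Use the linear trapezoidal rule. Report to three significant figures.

Trapezoidal AUC_0→17.5:
  [0→2]: (0.00+20.52)/2 × 2 = 20.52
  [2→3.5]: (20.52+27.77)/2 × 1.5 = 36.2175
  [3.5→5.5]: (27.77+31.64)/2 × 2 = 59.41
  [5.5→9.5]: (31.64+30.69)/2 × 4 = 124.66
  [9.5→11.5]: (30.69+28.65)/2 × 2 = 59.34
  [11.5→17.5]: (28.65+21.89)/2 × 6 = 151.62
  Sum = 451.7675 µg/mL·h

AUC = 452 µg/mL·h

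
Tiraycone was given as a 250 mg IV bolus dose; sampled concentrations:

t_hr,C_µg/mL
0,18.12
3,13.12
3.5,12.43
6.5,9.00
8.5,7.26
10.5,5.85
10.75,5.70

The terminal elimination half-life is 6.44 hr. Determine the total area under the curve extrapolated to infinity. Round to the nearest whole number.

AUC = 169 µg/mL·hr

Trapezoidal AUC_0→10.75:
  [0→3]: (18.12+13.12)/2 × 3 = 46.86
  [3→3.5]: (13.12+12.43)/2 × 0.5 = 6.3875
  [3.5→6.5]: (12.43+9.00)/2 × 3 = 32.145
  [6.5→8.5]: (9.00+7.26)/2 × 2 = 16.26
  [8.5→10.5]: (7.26+5.85)/2 × 2 = 13.11
  [10.5→10.75]: (5.85+5.70)/2 × 0.25 = 1.44375
  Sum = 116.20625 µg/mL·hr
k_e = ln2 / t½ = 0.693147 / 6.44 = 0.1076 hr^-1
Extrapolated tail: C_last / k_e = 5.70 / 0.1076 = 52.974
AUC_0→∞ = 116.20625 + 52.974 = 169.18025 µg/mL·hr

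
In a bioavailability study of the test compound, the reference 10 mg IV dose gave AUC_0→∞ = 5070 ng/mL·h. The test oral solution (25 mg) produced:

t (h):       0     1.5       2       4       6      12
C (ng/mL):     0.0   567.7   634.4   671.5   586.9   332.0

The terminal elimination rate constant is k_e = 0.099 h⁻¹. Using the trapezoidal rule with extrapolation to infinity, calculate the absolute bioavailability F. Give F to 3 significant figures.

Trapezoidal AUC_0→12 (oral solution):
  [0→1.5]: (0.0+567.7)/2 × 1.5 = 425.775
  [1.5→2]: (567.7+634.4)/2 × 0.5 = 300.525
  [2→4]: (634.4+671.5)/2 × 2 = 1305.9
  [4→6]: (671.5+586.9)/2 × 2 = 1258.4
  [6→12]: (586.9+332.0)/2 × 6 = 2756.7
  Sum = 6047.3 ng/mL·h
Tail: C_last/k_e = 332.0/0.099 = 3353.535
AUC_0→∞ (oral solution) = 6047.3 + 3353.535 = 9400.835 ng/mL·h
F = (AUC_ev/D_ev)/(AUC_iv/D_iv) = (9400.835/25)/(5070/10) = 376.0334/507 = 0.7417

F = 0.742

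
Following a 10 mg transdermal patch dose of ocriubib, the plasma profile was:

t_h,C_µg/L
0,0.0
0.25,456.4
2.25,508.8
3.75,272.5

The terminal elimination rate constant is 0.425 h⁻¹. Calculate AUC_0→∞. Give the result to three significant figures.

Trapezoidal AUC_0→3.75:
  [0→0.25]: (0.0+456.4)/2 × 0.25 = 57.05
  [0.25→2.25]: (456.4+508.8)/2 × 2 = 965.2
  [2.25→3.75]: (508.8+272.5)/2 × 1.5 = 585.975
  Sum = 1608.225 µg/L·h
Extrapolated tail: C_last / k_e = 272.5 / 0.425 = 641.176
AUC_0→∞ = 1608.225 + 641.176 = 2249.401 µg/L·h

AUC = 2250 µg/L·h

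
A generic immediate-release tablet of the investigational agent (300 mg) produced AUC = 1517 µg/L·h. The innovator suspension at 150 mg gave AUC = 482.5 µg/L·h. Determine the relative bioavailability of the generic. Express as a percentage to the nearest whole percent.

F_rel = 157%

F_rel = (AUC_test/D_test) / (AUC_ref/D_ref)
      = (1517/300) / (482.5/150)
      = 5.05667 / 3.21667 = 1.5720 = 157.20%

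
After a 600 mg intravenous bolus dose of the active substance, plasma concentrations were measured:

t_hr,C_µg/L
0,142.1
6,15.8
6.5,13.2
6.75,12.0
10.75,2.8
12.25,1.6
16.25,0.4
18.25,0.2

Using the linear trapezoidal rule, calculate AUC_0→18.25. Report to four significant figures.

Trapezoidal AUC_0→18.25:
  [0→6]: (142.1+15.8)/2 × 6 = 473.7
  [6→6.5]: (15.8+13.2)/2 × 0.5 = 7.25
  [6.5→6.75]: (13.2+12.0)/2 × 0.25 = 3.15
  [6.75→10.75]: (12.0+2.8)/2 × 4 = 29.6
  [10.75→12.25]: (2.8+1.6)/2 × 1.5 = 3.3
  [12.25→16.25]: (1.6+0.4)/2 × 4 = 4.0
  [16.25→18.25]: (0.4+0.2)/2 × 2 = 0.6
  Sum = 521.6 µg/L·hr

AUC = 521.6 µg/L·hr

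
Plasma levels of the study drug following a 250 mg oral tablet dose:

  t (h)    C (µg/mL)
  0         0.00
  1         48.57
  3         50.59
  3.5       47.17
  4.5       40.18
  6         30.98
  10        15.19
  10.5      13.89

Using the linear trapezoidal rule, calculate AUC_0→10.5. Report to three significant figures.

AUC = 345 µg/mL·h

Trapezoidal AUC_0→10.5:
  [0→1]: (0.00+48.57)/2 × 1 = 24.285
  [1→3]: (48.57+50.59)/2 × 2 = 99.16
  [3→3.5]: (50.59+47.17)/2 × 0.5 = 24.44
  [3.5→4.5]: (47.17+40.18)/2 × 1 = 43.675
  [4.5→6]: (40.18+30.98)/2 × 1.5 = 53.37
  [6→10]: (30.98+15.19)/2 × 4 = 92.34
  [10→10.5]: (15.19+13.89)/2 × 0.5 = 7.27
  Sum = 344.54 µg/mL·h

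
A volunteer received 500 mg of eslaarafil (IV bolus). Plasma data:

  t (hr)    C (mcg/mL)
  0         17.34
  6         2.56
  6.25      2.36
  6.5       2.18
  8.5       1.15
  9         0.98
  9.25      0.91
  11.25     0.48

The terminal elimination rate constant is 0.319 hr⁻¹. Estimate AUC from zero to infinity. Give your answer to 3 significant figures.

AUC = 67.9 mcg/mL·hr

Trapezoidal AUC_0→11.25:
  [0→6]: (17.34+2.56)/2 × 6 = 59.7
  [6→6.25]: (2.56+2.36)/2 × 0.25 = 0.615
  [6.25→6.5]: (2.36+2.18)/2 × 0.25 = 0.5675
  [6.5→8.5]: (2.18+1.15)/2 × 2 = 3.33
  [8.5→9]: (1.15+0.98)/2 × 0.5 = 0.5325
  [9→9.25]: (0.98+0.91)/2 × 0.25 = 0.23625
  [9.25→11.25]: (0.91+0.48)/2 × 2 = 1.39
  Sum = 66.37125 mcg/mL·hr
Extrapolated tail: C_last / k_e = 0.48 / 0.319 = 1.505
AUC_0→∞ = 66.37125 + 1.505 = 67.87625 mcg/mL·hr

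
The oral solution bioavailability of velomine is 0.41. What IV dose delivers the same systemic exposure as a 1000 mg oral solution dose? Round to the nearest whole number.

Systemic exposure from an extravascular dose = F × D_ev, so the equivalent IV dose is F × D_ev.
D_iv = F × D_ev = 0.41 × 1000 = 410 mg

D_iv = 410 mg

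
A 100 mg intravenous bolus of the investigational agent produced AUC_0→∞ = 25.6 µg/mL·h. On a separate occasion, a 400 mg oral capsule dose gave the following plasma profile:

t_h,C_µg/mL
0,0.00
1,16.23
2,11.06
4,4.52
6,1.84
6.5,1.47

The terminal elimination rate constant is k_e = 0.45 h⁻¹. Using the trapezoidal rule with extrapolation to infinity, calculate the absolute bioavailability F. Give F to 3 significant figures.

F = 0.467

Trapezoidal AUC_0→6.5 (oral capsule):
  [0→1]: (0.00+16.23)/2 × 1 = 8.115
  [1→2]: (16.23+11.06)/2 × 1 = 13.645
  [2→4]: (11.06+4.52)/2 × 2 = 15.58
  [4→6]: (4.52+1.84)/2 × 2 = 6.36
  [6→6.5]: (1.84+1.47)/2 × 0.5 = 0.8275
  Sum = 44.5275 µg/mL·h
Tail: C_last/k_e = 1.47/0.45 = 3.267
AUC_0→∞ (oral capsule) = 44.5275 + 3.267 = 47.7945 µg/mL·h
F = (AUC_ev/D_ev)/(AUC_iv/D_iv) = (47.7945/400)/(25.6/100) = 0.11948625/0.256 = 0.4667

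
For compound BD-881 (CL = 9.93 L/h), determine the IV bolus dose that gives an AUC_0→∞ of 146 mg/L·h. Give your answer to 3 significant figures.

Dose = 1450 mg

Dose_iv = CL × AUC_0→∞
     = 9.93 × 146 = 1449.78 mg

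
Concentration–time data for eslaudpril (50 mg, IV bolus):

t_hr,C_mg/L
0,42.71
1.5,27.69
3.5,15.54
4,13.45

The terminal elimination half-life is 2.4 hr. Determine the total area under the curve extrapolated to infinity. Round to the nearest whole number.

Trapezoidal AUC_0→4:
  [0→1.5]: (42.71+27.69)/2 × 1.5 = 52.8
  [1.5→3.5]: (27.69+15.54)/2 × 2 = 43.23
  [3.5→4]: (15.54+13.45)/2 × 0.5 = 7.2475
  Sum = 103.2775 mg/L·hr
k_e = ln2 / t½ = 0.693147 / 2.4 = 0.2888 hr^-1
Extrapolated tail: C_last / k_e = 13.45 / 0.2888 = 46.572
AUC_0→∞ = 103.2775 + 46.572 = 149.8495 mg/L·hr

AUC = 150 mg/L·hr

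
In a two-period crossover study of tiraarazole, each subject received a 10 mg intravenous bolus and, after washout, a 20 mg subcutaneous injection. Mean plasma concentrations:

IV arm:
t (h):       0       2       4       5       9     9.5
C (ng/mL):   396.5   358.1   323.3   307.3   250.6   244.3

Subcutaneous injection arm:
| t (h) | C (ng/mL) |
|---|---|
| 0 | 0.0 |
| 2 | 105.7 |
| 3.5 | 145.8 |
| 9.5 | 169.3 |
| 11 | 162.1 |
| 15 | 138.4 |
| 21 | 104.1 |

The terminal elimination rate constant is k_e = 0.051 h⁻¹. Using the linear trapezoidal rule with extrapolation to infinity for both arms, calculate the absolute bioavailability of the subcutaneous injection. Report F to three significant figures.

F = 0.312

Trapezoidal AUC_0→9.5 (IV):
  [0→2]: (396.5+358.1)/2 × 2 = 754.6
  [2→4]: (358.1+323.3)/2 × 2 = 681.4
  [4→5]: (323.3+307.3)/2 × 1 = 315.3
  [5→9]: (307.3+250.6)/2 × 4 = 1115.8
  [9→9.5]: (250.6+244.3)/2 × 0.5 = 123.725
  Sum = 2990.825 ng/mL·h
IV tail: 244.3/0.051 = 4790.196; AUC_iv,0→∞ = 2990.825 + 4790.196 = 7781.021 ng/mL·h
Trapezoidal AUC_0→21 (subcutaneous injection):
  [0→2]: (0.0+105.7)/2 × 2 = 105.7
  [2→3.5]: (105.7+145.8)/2 × 1.5 = 188.625
  [3.5→9.5]: (145.8+169.3)/2 × 6 = 945.3
  [9.5→11]: (169.3+162.1)/2 × 1.5 = 248.55
  [11→15]: (162.1+138.4)/2 × 4 = 601.0
  [15→21]: (138.4+104.1)/2 × 6 = 727.5
  Sum = 2816.675 ng/mL·h
subcutaneous injection tail: 104.1/0.051 = 2041.176; AUC_ev,0→∞ = 2816.675 + 2041.176 = 4857.851 ng/mL·h
F = (AUC_ev/D_ev)/(AUC_iv/D_iv) = (4857.851/20)/(7781.021/10) = 242.89255/778.1021 = 0.3122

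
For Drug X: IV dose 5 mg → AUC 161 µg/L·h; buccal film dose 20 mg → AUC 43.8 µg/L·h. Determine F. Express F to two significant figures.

F = (AUC_ev / D_ev) / (AUC_iv / D_iv)
  = (43.8/20) / (161/5)
  = 2.19 / 32.2 = 0.0680

F = 0.068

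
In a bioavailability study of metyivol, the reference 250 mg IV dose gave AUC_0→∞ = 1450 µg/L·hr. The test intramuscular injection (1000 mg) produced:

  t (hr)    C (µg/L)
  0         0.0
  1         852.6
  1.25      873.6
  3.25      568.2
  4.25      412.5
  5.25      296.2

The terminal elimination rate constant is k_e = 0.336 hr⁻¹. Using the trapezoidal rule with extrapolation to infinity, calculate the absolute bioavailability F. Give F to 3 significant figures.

Trapezoidal AUC_0→5.25 (intramuscular injection):
  [0→1]: (0.0+852.6)/2 × 1 = 426.3
  [1→1.25]: (852.6+873.6)/2 × 0.25 = 215.775
  [1.25→3.25]: (873.6+568.2)/2 × 2 = 1441.8
  [3.25→4.25]: (568.2+412.5)/2 × 1 = 490.35
  [4.25→5.25]: (412.5+296.2)/2 × 1 = 354.35
  Sum = 2928.575 µg/L·hr
Tail: C_last/k_e = 296.2/0.336 = 881.548
AUC_0→∞ (intramuscular injection) = 2928.575 + 881.548 = 3810.123 µg/L·hr
F = (AUC_ev/D_ev)/(AUC_iv/D_iv) = (3810.123/1000)/(1450/250) = 3.810123/5.8 = 0.6569

F = 0.657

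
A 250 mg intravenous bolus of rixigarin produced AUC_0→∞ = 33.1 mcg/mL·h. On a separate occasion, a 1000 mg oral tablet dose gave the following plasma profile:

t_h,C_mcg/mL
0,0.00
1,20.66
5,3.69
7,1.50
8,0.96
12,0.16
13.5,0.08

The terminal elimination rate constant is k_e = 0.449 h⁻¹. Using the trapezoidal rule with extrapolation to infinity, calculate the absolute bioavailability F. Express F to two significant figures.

Trapezoidal AUC_0→13.5 (oral tablet):
  [0→1]: (0.00+20.66)/2 × 1 = 10.33
  [1→5]: (20.66+3.69)/2 × 4 = 48.7
  [5→7]: (3.69+1.50)/2 × 2 = 5.19
  [7→8]: (1.50+0.96)/2 × 1 = 1.23
  [8→12]: (0.96+0.16)/2 × 4 = 2.24
  [12→13.5]: (0.16+0.08)/2 × 1.5 = 0.18
  Sum = 67.87 mcg/mL·h
Tail: C_last/k_e = 0.08/0.449 = 0.178
AUC_0→∞ (oral tablet) = 67.87 + 0.178 = 68.048 mcg/mL·h
F = (AUC_ev/D_ev)/(AUC_iv/D_iv) = (68.048/1000)/(33.1/250) = 0.068048/0.1324 = 0.5140

F = 0.51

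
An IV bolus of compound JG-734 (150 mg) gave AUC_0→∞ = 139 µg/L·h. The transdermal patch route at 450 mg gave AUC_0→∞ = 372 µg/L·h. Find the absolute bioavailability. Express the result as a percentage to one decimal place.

F = 89.2%

F = (AUC_ev / D_ev) / (AUC_iv / D_iv)
  = (372/450) / (139/150)
  = 0.826667 / 0.926667 = 0.8921
  = 89.21%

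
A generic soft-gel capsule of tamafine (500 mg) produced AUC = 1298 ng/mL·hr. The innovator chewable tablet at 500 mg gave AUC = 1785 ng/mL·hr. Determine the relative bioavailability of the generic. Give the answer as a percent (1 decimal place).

F_rel = 72.7%

F_rel = (AUC_test/D_test) / (AUC_ref/D_ref)
      = (1298/500) / (1785/500)
      = 2.596 / 3.57 = 0.7272 = 72.72%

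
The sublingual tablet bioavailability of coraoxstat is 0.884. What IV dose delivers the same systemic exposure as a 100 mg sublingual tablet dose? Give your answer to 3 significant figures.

D_iv = 88.4 mg

Systemic exposure from an extravascular dose = F × D_ev, so the equivalent IV dose is F × D_ev.
D_iv = F × D_ev = 0.884 × 100 = 88.4 mg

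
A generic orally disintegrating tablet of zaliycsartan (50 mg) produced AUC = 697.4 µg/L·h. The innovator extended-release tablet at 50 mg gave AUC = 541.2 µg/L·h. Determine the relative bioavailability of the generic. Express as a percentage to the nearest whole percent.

F_rel = (AUC_test/D_test) / (AUC_ref/D_ref)
      = (697.4/50) / (541.2/50)
      = 13.948 / 10.824 = 1.2886 = 128.86%

F_rel = 129%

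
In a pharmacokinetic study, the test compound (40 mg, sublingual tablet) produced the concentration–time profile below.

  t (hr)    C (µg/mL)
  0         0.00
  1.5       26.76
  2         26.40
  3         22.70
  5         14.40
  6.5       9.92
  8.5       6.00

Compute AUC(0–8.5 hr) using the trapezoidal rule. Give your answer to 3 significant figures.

Trapezoidal AUC_0→8.5:
  [0→1.5]: (0.00+26.76)/2 × 1.5 = 20.07
  [1.5→2]: (26.76+26.40)/2 × 0.5 = 13.29
  [2→3]: (26.40+22.70)/2 × 1 = 24.55
  [3→5]: (22.70+14.40)/2 × 2 = 37.1
  [5→6.5]: (14.40+9.92)/2 × 1.5 = 18.24
  [6.5→8.5]: (9.92+6.00)/2 × 2 = 15.92
  Sum = 129.17 µg/mL·hr

AUC = 129 µg/mL·hr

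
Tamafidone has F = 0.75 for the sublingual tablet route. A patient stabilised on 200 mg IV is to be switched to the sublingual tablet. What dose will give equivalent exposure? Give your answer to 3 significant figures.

For equal systemic exposure: F × D_ev = D_iv
D_ev = D_iv / F = 200 / 0.75 = 266.667 mg

D_sublingual = 267 mg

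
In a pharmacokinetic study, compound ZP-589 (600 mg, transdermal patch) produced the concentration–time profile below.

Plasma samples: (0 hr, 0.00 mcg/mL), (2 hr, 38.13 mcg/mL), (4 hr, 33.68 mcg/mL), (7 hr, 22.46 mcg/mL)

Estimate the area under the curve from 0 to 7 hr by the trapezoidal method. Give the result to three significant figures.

AUC = 194 mcg/mL·hr

Trapezoidal AUC_0→7:
  [0→2]: (0.00+38.13)/2 × 2 = 38.13
  [2→4]: (38.13+33.68)/2 × 2 = 71.81
  [4→7]: (33.68+22.46)/2 × 3 = 84.21
  Sum = 194.15 mcg/mL·hr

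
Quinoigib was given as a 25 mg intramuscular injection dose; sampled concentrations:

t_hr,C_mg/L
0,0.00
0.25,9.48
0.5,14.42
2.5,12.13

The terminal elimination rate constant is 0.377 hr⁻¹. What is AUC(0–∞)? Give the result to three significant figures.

AUC = 62.9 mg/L·hr

Trapezoidal AUC_0→2.5:
  [0→0.25]: (0.00+9.48)/2 × 0.25 = 1.185
  [0.25→0.5]: (9.48+14.42)/2 × 0.25 = 2.9875
  [0.5→2.5]: (14.42+12.13)/2 × 2 = 26.55
  Sum = 30.7225 mg/L·hr
Extrapolated tail: C_last / k_e = 12.13 / 0.377 = 32.175
AUC_0→∞ = 30.7225 + 32.175 = 62.8975 mg/L·hr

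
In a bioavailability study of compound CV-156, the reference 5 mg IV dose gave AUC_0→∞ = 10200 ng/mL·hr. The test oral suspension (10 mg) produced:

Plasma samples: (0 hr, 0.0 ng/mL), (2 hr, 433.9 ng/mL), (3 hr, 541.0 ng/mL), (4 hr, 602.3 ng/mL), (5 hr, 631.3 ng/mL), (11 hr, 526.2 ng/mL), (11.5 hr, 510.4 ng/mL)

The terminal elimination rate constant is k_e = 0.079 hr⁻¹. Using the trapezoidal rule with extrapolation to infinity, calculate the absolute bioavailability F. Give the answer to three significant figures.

F = 0.603

Trapezoidal AUC_0→11.5 (oral suspension):
  [0→2]: (0.0+433.9)/2 × 2 = 433.9
  [2→3]: (433.9+541.0)/2 × 1 = 487.45
  [3→4]: (541.0+602.3)/2 × 1 = 571.65
  [4→5]: (602.3+631.3)/2 × 1 = 616.8
  [5→11]: (631.3+526.2)/2 × 6 = 3472.5
  [11→11.5]: (526.2+510.4)/2 × 0.5 = 259.15
  Sum = 5841.45 ng/mL·hr
Tail: C_last/k_e = 510.4/0.079 = 6460.759
AUC_0→∞ (oral suspension) = 5841.45 + 6460.759 = 12302.209 ng/mL·hr
F = (AUC_ev/D_ev)/(AUC_iv/D_iv) = (12302.209/10)/(10200/5) = 1230.2209/2040 = 0.6030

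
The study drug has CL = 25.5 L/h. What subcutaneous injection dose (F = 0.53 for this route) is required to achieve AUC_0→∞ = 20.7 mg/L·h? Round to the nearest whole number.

Dose = 996 mg

Dose = CL × AUC_0→∞ / F
     = 25.5 × 20.7 / 0.53 = 995.943 mg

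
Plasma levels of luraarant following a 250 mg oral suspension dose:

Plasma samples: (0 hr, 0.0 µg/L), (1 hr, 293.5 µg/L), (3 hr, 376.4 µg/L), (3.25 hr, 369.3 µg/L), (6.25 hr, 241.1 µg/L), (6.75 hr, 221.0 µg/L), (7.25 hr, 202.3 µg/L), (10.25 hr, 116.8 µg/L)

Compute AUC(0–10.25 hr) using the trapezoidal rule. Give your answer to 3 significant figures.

AUC = 2530 µg/L·hr

Trapezoidal AUC_0→10.25:
  [0→1]: (0.0+293.5)/2 × 1 = 146.75
  [1→3]: (293.5+376.4)/2 × 2 = 669.9
  [3→3.25]: (376.4+369.3)/2 × 0.25 = 93.2125
  [3.25→6.25]: (369.3+241.1)/2 × 3 = 915.6
  [6.25→6.75]: (241.1+221.0)/2 × 0.5 = 115.525
  [6.75→7.25]: (221.0+202.3)/2 × 0.5 = 105.825
  [7.25→10.25]: (202.3+116.8)/2 × 3 = 478.65
  Sum = 2525.4625 µg/L·hr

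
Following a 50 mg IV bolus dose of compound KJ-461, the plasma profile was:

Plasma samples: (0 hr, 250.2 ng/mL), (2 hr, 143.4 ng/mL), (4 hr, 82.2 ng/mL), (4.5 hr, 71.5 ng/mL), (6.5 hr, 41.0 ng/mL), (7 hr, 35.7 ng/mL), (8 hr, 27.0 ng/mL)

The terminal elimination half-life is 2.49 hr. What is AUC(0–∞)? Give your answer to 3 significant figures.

AUC = 918 ng/mL·hr

Trapezoidal AUC_0→8:
  [0→2]: (250.2+143.4)/2 × 2 = 393.6
  [2→4]: (143.4+82.2)/2 × 2 = 225.6
  [4→4.5]: (82.2+71.5)/2 × 0.5 = 38.425
  [4.5→6.5]: (71.5+41.0)/2 × 2 = 112.5
  [6.5→7]: (41.0+35.7)/2 × 0.5 = 19.175
  [7→8]: (35.7+27.0)/2 × 1 = 31.35
  Sum = 820.65 ng/mL·hr
k_e = ln2 / t½ = 0.693147 / 2.49 = 0.2784 hr^-1
Extrapolated tail: C_last / k_e = 27.0 / 0.2784 = 96.983
AUC_0→∞ = 820.65 + 96.983 = 917.633 ng/mL·hr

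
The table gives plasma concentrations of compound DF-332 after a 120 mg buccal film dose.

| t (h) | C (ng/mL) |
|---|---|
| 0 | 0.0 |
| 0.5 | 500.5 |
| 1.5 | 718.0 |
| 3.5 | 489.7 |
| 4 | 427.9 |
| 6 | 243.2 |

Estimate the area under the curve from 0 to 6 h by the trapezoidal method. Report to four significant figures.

Trapezoidal AUC_0→6:
  [0→0.5]: (0.0+500.5)/2 × 0.5 = 125.125
  [0.5→1.5]: (500.5+718.0)/2 × 1 = 609.25
  [1.5→3.5]: (718.0+489.7)/2 × 2 = 1207.7
  [3.5→4]: (489.7+427.9)/2 × 0.5 = 229.4
  [4→6]: (427.9+243.2)/2 × 2 = 671.1
  Sum = 2842.575 ng/mL·h

AUC = 2843 ng/mL·h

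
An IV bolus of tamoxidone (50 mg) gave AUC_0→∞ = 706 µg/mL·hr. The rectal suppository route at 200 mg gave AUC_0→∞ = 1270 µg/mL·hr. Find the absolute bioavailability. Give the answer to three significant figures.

F = 0.450

F = (AUC_ev / D_ev) / (AUC_iv / D_iv)
  = (1270/200) / (706/50)
  = 6.35 / 14.12 = 0.4497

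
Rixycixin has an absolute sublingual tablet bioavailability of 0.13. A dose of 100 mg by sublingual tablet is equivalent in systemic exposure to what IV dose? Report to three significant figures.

Systemic exposure from an extravascular dose = F × D_ev, so the equivalent IV dose is F × D_ev.
D_iv = F × D_ev = 0.13 × 100 = 13 mg

D_iv = 13.0 mg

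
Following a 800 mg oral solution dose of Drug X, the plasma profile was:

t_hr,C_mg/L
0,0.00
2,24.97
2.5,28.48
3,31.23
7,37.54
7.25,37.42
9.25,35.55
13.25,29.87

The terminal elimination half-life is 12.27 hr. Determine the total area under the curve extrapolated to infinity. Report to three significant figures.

Trapezoidal AUC_0→13.25:
  [0→2]: (0.00+24.97)/2 × 2 = 24.97
  [2→2.5]: (24.97+28.48)/2 × 0.5 = 13.3625
  [2.5→3]: (28.48+31.23)/2 × 0.5 = 14.9275
  [3→7]: (31.23+37.54)/2 × 4 = 137.54
  [7→7.25]: (37.54+37.42)/2 × 0.25 = 9.37
  [7.25→9.25]: (37.42+35.55)/2 × 2 = 72.97
  [9.25→13.25]: (35.55+29.87)/2 × 4 = 130.84
  Sum = 403.98 mg/L·hr
k_e = ln2 / t½ = 0.693147 / 12.27 = 0.0565 hr^-1
Extrapolated tail: C_last / k_e = 29.87 / 0.0565 = 528.673
AUC_0→∞ = 403.98 + 528.673 = 932.653 mg/L·hr

AUC = 933 mg/L·hr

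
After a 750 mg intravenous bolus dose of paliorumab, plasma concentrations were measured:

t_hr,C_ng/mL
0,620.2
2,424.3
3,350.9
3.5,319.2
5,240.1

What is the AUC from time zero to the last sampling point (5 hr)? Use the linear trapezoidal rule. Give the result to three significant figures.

AUC = 2020 ng/mL·hr

Trapezoidal AUC_0→5:
  [0→2]: (620.2+424.3)/2 × 2 = 1044.5
  [2→3]: (424.3+350.9)/2 × 1 = 387.6
  [3→3.5]: (350.9+319.2)/2 × 0.5 = 167.525
  [3.5→5]: (319.2+240.1)/2 × 1.5 = 419.475
  Sum = 2019.1 ng/mL·hr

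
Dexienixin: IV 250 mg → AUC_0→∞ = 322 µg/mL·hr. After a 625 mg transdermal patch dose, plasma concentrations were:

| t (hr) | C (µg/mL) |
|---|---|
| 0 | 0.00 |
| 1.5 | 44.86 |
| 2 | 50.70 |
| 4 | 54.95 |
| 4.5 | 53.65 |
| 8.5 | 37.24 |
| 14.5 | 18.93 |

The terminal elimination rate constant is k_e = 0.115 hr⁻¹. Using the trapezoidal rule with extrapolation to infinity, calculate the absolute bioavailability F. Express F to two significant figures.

Trapezoidal AUC_0→14.5 (transdermal patch):
  [0→1.5]: (0.00+44.86)/2 × 1.5 = 33.645
  [1.5→2]: (44.86+50.70)/2 × 0.5 = 23.89
  [2→4]: (50.70+54.95)/2 × 2 = 105.65
  [4→4.5]: (54.95+53.65)/2 × 0.5 = 27.15
  [4.5→8.5]: (53.65+37.24)/2 × 4 = 181.78
  [8.5→14.5]: (37.24+18.93)/2 × 6 = 168.51
  Sum = 540.625 µg/mL·hr
Tail: C_last/k_e = 18.93/0.115 = 164.609
AUC_0→∞ (transdermal patch) = 540.625 + 164.609 = 705.234 µg/mL·hr
F = (AUC_ev/D_ev)/(AUC_iv/D_iv) = (705.234/625)/(322/250) = 1.1283744/1.288 = 0.8761

F = 0.88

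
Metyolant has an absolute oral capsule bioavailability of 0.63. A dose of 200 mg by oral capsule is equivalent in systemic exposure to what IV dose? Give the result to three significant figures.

D_iv = 126 mg

Systemic exposure from an extravascular dose = F × D_ev, so the equivalent IV dose is F × D_ev.
D_iv = F × D_ev = 0.63 × 200 = 126 mg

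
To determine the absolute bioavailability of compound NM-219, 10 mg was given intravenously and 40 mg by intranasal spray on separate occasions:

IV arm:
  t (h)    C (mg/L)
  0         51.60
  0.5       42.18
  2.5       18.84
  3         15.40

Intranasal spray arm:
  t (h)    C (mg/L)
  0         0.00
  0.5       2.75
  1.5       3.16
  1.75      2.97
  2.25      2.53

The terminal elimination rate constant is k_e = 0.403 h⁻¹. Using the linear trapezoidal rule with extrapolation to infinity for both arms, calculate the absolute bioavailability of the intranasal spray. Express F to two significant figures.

F = 0.023

Trapezoidal AUC_0→3 (IV):
  [0→0.5]: (51.60+42.18)/2 × 0.5 = 23.445
  [0.5→2.5]: (42.18+18.84)/2 × 2 = 61.02
  [2.5→3]: (18.84+15.40)/2 × 0.5 = 8.56
  Sum = 93.025 mg/L·h
IV tail: 15.40/0.403 = 38.213; AUC_iv,0→∞ = 93.025 + 38.213 = 131.238 mg/L·h
Trapezoidal AUC_0→2.25 (intranasal spray):
  [0→0.5]: (0.00+2.75)/2 × 0.5 = 0.6875
  [0.5→1.5]: (2.75+3.16)/2 × 1 = 2.955
  [1.5→1.75]: (3.16+2.97)/2 × 0.25 = 0.76625
  [1.75→2.25]: (2.97+2.53)/2 × 0.5 = 1.375
  Sum = 5.78375 mg/L·h
intranasal spray tail: 2.53/0.403 = 6.278; AUC_ev,0→∞ = 5.78375 + 6.278 = 12.06175 mg/L·h
F = (AUC_ev/D_ev)/(AUC_iv/D_iv) = (12.06175/40)/(131.238/10) = 0.30154375/13.1238 = 0.0230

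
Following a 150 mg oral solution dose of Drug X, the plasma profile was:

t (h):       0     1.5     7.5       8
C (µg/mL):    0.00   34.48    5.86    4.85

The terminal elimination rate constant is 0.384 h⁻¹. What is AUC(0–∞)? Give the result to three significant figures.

Trapezoidal AUC_0→8:
  [0→1.5]: (0.00+34.48)/2 × 1.5 = 25.86
  [1.5→7.5]: (34.48+5.86)/2 × 6 = 121.02
  [7.5→8]: (5.86+4.85)/2 × 0.5 = 2.6775
  Sum = 149.5575 µg/mL·h
Extrapolated tail: C_last / k_e = 4.85 / 0.384 = 12.630
AUC_0→∞ = 149.5575 + 12.630 = 162.1875 µg/mL·h

AUC = 162 µg/mL·h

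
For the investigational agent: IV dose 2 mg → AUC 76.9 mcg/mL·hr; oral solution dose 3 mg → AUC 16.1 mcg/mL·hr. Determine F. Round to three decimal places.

F = 0.140

F = (AUC_ev / D_ev) / (AUC_iv / D_iv)
  = (16.1/3) / (76.9/2)
  = 5.36667 / 38.45 = 0.1396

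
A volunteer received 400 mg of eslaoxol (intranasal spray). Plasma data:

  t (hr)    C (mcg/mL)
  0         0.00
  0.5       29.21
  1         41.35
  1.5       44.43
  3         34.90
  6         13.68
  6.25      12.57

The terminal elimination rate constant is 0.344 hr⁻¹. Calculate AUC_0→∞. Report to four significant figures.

AUC = 218.6 mcg/mL·hr

Trapezoidal AUC_0→6.25:
  [0→0.5]: (0.00+29.21)/2 × 0.5 = 7.3025
  [0.5→1]: (29.21+41.35)/2 × 0.5 = 17.64
  [1→1.5]: (41.35+44.43)/2 × 0.5 = 21.445
  [1.5→3]: (44.43+34.90)/2 × 1.5 = 59.4975
  [3→6]: (34.90+13.68)/2 × 3 = 72.87
  [6→6.25]: (13.68+12.57)/2 × 0.25 = 3.28125
  Sum = 182.03625 mcg/mL·hr
Extrapolated tail: C_last / k_e = 12.57 / 0.344 = 36.541
AUC_0→∞ = 182.03625 + 36.541 = 218.57725 mcg/mL·hr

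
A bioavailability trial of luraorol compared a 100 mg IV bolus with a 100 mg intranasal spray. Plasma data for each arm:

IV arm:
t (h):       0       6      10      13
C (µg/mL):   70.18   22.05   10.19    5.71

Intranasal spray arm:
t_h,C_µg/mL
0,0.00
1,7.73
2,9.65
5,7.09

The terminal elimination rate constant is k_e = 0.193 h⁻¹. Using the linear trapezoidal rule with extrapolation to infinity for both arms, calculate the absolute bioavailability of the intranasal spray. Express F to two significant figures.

F = 0.19

Trapezoidal AUC_0→13 (IV):
  [0→6]: (70.18+22.05)/2 × 6 = 276.69
  [6→10]: (22.05+10.19)/2 × 4 = 64.48
  [10→13]: (10.19+5.71)/2 × 3 = 23.85
  Sum = 365.02 µg/mL·h
IV tail: 5.71/0.193 = 29.585; AUC_iv,0→∞ = 365.02 + 29.585 = 394.605 µg/mL·h
Trapezoidal AUC_0→5 (intranasal spray):
  [0→1]: (0.00+7.73)/2 × 1 = 3.865
  [1→2]: (7.73+9.65)/2 × 1 = 8.69
  [2→5]: (9.65+7.09)/2 × 3 = 25.11
  Sum = 37.665 µg/mL·h
intranasal spray tail: 7.09/0.193 = 36.736; AUC_ev,0→∞ = 37.665 + 36.736 = 74.401 µg/mL·h
F = (AUC_ev/D_ev)/(AUC_iv/D_iv) = (74.401/100)/(394.605/100) = 0.74401/3.94605 = 0.1885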